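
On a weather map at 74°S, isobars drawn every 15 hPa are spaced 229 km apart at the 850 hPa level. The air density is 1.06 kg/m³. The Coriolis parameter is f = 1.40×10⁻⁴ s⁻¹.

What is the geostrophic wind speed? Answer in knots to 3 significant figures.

Pressure gradient: |∂P/∂n| = 1500 Pa / 229000 m = 6.55×10⁻³ Pa/m
Geostrophic balance (pressure-gradient force = Coriolis force):
V_g = (1/(fρ)) |∂P/∂n| = 6.55×10⁻³ / (1.40×10⁻⁴ × 1.06) = 44.1 m/s
Converting: 44.1 m/s × 1.944 = 85.8 knots

85.8 knots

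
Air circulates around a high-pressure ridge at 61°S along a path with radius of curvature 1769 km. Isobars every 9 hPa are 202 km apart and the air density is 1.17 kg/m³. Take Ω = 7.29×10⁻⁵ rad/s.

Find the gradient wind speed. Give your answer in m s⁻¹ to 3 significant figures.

35.4 m s⁻¹

Coriolis parameter at 61°S:
f = 2Ω sin φ = 2 × 7.29×10⁻⁵ × sin 61° = 1.28×10⁻⁴ s⁻¹
Pressure gradient: |∂P/∂n| = 900 Pa / 202000 m = 4.46×10⁻³ Pa/m
Geostrophic speed: V_g = |∂P/∂n|/(fρ) = 4.46×10⁻³/(1.28×10⁻⁴ × 1.17) = 29.9 m/s
Around a high, pressure-gradient force acts outward with centrifugal, so Coriolis balances both:
fV = (1/ρ)|∂P/∂n| + V²/R  →  V² − fR·V + fR·V_g = 0
With fR = 1.28×10⁻⁴ × 1769×10³ m = 226 m/s:
V = [fR − √((fR)² − 4 fR V_g)]/2 = [226 − √(226² − 4×226×29.9)]/2 = 35.4 m/s
Supergeostrophic (V > V_g = 29.9 m/s), as expected around a high.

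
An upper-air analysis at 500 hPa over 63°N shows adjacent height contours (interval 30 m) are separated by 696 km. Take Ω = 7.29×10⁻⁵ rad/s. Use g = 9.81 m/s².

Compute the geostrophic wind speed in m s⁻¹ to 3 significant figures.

3.25 m s⁻¹

Coriolis parameter at 63°N:
f = 2Ω sin φ = 2 × 7.29×10⁻⁵ × sin 63° = 1.30×10⁻⁴ s⁻¹
Height gradient: |∂Z/∂n| = 30 m / 696000 m = 4.31×10⁻⁵
On a pressure surface, geostrophic balance gives V_g = (g/f)|∂Z/∂n|:
V_g = 9.81 × 4.31×10⁻⁵ / 1.30×10⁻⁴ = 3.25 m/s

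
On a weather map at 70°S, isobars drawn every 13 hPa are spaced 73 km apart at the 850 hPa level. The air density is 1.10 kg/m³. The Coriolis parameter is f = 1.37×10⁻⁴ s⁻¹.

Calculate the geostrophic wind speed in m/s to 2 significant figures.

120 m/s

Pressure gradient: |∂P/∂n| = 1300 Pa / 73000 m = 1.78×10⁻² Pa/m
Geostrophic balance (pressure-gradient force = Coriolis force):
V_g = (1/(fρ)) |∂P/∂n| = 1.78×10⁻² / (1.37×10⁻⁴ × 1.10) = 118 m/s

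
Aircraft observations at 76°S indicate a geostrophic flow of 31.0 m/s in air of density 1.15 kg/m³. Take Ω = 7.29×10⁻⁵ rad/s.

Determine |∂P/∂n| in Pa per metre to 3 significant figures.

Coriolis parameter at 76°S:
f = 2Ω sin φ = 2 × 7.29×10⁻⁵ × sin 76° = 1.41×10⁻⁴ s⁻¹
Geostrophic balance rearranged: |∂P/∂n| = f ρ V_g
|∂P/∂n| = 1.41×10⁻⁴ × 1.15 × 31.0 = 5.04×10⁻³ Pa/m

5.04×10⁻³ Pa/m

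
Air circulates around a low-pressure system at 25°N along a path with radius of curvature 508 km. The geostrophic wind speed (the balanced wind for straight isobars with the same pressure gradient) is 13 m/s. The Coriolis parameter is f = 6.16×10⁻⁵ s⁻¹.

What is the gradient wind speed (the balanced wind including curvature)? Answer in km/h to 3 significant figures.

Around a low, centrifugal force acts outward with Coriolis, so pressure-gradient force balances both:
(1/ρ)|∂P/∂n| = fV + V²/R  →  V² + fR·V − fR·V_g = 0
With fR = 6.16×10⁻⁵ × 508×10³ m = 31.3 m/s:
V = [−fR + √((fR)² + 4 fR V_g)]/2 = [−31.3 + √(31.3² + 4×31.3×13)]/2 = 9.88 m/s
Subgeostrophic (V < V_g = 13 m/s), as expected around a low.
Converting: 9.88 m/s × 3.6 = 35.6 km/h

35.6 km/h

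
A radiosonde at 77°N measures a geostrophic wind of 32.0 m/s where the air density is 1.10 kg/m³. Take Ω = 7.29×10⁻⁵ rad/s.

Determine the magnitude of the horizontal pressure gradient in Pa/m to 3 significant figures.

Coriolis parameter at 77°N:
f = 2Ω sin φ = 2 × 7.29×10⁻⁵ × sin 77° = 1.42×10⁻⁴ s⁻¹
Geostrophic balance rearranged: |∂P/∂n| = f ρ V_g
|∂P/∂n| = 1.42×10⁻⁴ × 1.10 × 32.0 = 5.00×10⁻³ Pa/m

5.00×10⁻³ Pa/m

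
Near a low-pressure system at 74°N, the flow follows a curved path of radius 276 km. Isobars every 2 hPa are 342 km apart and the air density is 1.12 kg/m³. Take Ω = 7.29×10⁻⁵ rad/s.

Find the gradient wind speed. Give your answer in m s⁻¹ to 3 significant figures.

3.42 m s⁻¹

Coriolis parameter at 74°N:
f = 2Ω sin φ = 2 × 7.29×10⁻⁵ × sin 74° = 1.40×10⁻⁴ s⁻¹
Pressure gradient: |∂P/∂n| = 200 Pa / 342000 m = 5.85×10⁻⁴ Pa/m
Geostrophic speed: V_g = |∂P/∂n|/(fρ) = 5.85×10⁻⁴/(1.40×10⁻⁴ × 1.12) = 3.73 m/s
Around a low, centrifugal force acts outward with Coriolis, so pressure-gradient force balances both:
(1/ρ)|∂P/∂n| = fV + V²/R  →  V² + fR·V − fR·V_g = 0
With fR = 1.40×10⁻⁴ × 276×10³ m = 38.7 m/s:
V = [−fR + √((fR)² + 4 fR V_g)]/2 = [−38.7 + √(38.7² + 4×38.7×3.73)]/2 = 3.42 m/s
Subgeostrophic (V < V_g = 3.73 m/s), as expected around a low.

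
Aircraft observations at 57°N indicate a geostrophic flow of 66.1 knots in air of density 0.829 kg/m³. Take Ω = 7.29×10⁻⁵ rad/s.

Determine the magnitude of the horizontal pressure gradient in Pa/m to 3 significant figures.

3.45×10⁻³ Pa/m

Coriolis parameter at 57°N:
f = 2Ω sin φ = 2 × 7.29×10⁻⁵ × sin 57° = 1.22×10⁻⁴ s⁻¹
Wind speed in SI: 66.1 knots = 34.0 m/s
Geostrophic balance rearranged: |∂P/∂n| = f ρ V_g
|∂P/∂n| = 1.22×10⁻⁴ × 0.829 × 34.0 = 3.45×10⁻³ Pa/m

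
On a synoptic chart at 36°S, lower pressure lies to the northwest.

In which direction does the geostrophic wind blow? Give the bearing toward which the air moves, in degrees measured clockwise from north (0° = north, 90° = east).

225°

The pressure-gradient force points toward the northwest (bearing 315°).
Geostrophic balance: in the Southern Hemisphere the Coriolis force deflects motion to the left, so the geostrophic wind blows 90° to the left of the pressure-gradient force (low pressure on the right).
Rotating 315° by 90° counterclockwise gives 225° — the wind blows toward the southwest.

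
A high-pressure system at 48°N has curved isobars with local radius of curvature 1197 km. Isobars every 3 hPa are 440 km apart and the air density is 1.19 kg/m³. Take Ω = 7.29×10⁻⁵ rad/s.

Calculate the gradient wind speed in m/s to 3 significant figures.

5.52 m/s

Coriolis parameter at 48°N:
f = 2Ω sin φ = 2 × 7.29×10⁻⁵ × sin 48° = 1.08×10⁻⁴ s⁻¹
Pressure gradient: |∂P/∂n| = 300 Pa / 440000 m = 6.82×10⁻⁴ Pa/m
Geostrophic speed: V_g = |∂P/∂n|/(fρ) = 6.82×10⁻⁴/(1.08×10⁻⁴ × 1.19) = 5.29 m/s
Around a high, pressure-gradient force acts outward with centrifugal, so Coriolis balances both:
fV = (1/ρ)|∂P/∂n| + V²/R  →  V² − fR·V + fR·V_g = 0
With fR = 1.08×10⁻⁴ × 1197×10³ m = 130 m/s:
V = [fR − √((fR)² − 4 fR V_g)]/2 = [130 − √(130² − 4×130×5.29)]/2 = 5.52 m/s
Supergeostrophic (V > V_g = 5.29 m/s), as expected around a high.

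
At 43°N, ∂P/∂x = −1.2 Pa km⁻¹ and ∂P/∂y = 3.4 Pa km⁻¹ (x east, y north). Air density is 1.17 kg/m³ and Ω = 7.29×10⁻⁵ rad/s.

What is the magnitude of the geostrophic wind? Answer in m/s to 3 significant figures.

31.0 m/s

Coriolis parameter at 43°N:
f = 2Ω sin φ = 2 × 7.29×10⁻⁵ × sin 43° = 9.94×10⁻⁵ s⁻¹
Component geostrophic relations (x east, y north):
u_g = −(1/(fρ)) ∂P/∂y,  v_g = (1/(fρ)) ∂P/∂x
u_g = −(3.4×10⁻³)/(9.94×10⁻⁵ × 1.17) = −29.2 m/s;  v_g = (−1.2×10⁻³)/(9.94×10⁻⁵ × 1.17) = −10.3 m/s
|V_g| = √(u_g² + v_g²) = 31.0 m/s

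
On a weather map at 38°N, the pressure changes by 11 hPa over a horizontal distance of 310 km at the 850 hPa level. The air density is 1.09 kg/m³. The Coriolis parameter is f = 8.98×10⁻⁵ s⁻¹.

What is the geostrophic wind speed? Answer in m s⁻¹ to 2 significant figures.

Pressure gradient: |∂P/∂n| = 1100 Pa / 310000 m = 3.55×10⁻³ Pa/m
Geostrophic balance (pressure-gradient force = Coriolis force):
V_g = (1/(fρ)) |∂P/∂n| = 3.55×10⁻³ / (8.98×10⁻⁵ × 1.09) = 36.3 m/s

36 m s⁻¹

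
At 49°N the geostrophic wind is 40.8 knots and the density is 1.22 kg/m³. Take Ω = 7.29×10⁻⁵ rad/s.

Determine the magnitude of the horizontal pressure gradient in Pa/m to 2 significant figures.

Coriolis parameter at 49°N:
f = 2Ω sin φ = 2 × 7.29×10⁻⁵ × sin 49° = 1.10×10⁻⁴ s⁻¹
Wind speed in SI: 40.8 knots = 21.0 m/s
Geostrophic balance rearranged: |∂P/∂n| = f ρ V_g
|∂P/∂n| = 1.10×10⁻⁴ × 1.22 × 21.0 = 2.82×10⁻³ Pa/m

2.8×10⁻³ Pa/m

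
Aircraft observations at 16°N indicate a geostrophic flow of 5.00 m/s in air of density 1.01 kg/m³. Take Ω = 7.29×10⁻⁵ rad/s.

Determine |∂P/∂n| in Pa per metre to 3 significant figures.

Coriolis parameter at 16°N:
f = 2Ω sin φ = 2 × 7.29×10⁻⁵ × sin 16° = 4.02×10⁻⁵ s⁻¹
Geostrophic balance rearranged: |∂P/∂n| = f ρ V_g
|∂P/∂n| = 4.02×10⁻⁵ × 1.01 × 5.00 = 2.03×10⁻⁴ Pa/m

2.03×10⁻⁴ Pa/m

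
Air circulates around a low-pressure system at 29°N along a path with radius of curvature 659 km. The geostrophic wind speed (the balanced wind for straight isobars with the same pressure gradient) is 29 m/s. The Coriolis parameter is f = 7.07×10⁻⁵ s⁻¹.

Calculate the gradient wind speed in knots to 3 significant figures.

39.3 knots

Around a low, centrifugal force acts outward with Coriolis, so pressure-gradient force balances both:
(1/ρ)|∂P/∂n| = fV + V²/R  →  V² + fR·V − fR·V_g = 0
With fR = 7.07×10⁻⁵ × 659×10³ m = 46.6 m/s:
V = [−fR + √((fR)² + 4 fR V_g)]/2 = [−46.6 + √(46.6² + 4×46.6×29)]/2 = 20.2 m/s
Subgeostrophic (V < V_g = 29 m/s), as expected around a low.
Converting: 20.2 m/s × 1.944 = 39.3 knots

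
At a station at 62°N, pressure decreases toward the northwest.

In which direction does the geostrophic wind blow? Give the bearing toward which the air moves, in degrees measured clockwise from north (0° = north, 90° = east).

045°

The pressure-gradient force points toward the northwest (bearing 315°).
Geostrophic balance: in the Northern Hemisphere the Coriolis force deflects motion to the right, so the geostrophic wind blows 90° to the right of the pressure-gradient force (low pressure on the left).
Rotating 315° by 90° clockwise gives 045° — the wind blows toward the northeast.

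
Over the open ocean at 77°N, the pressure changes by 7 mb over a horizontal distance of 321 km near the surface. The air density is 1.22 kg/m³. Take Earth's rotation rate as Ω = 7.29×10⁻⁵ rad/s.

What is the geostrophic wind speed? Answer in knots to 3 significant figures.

24.5 knots

Coriolis parameter at 77°N:
f = 2Ω sin φ = 2 × 7.29×10⁻⁵ × sin 77° = 1.42×10⁻⁴ s⁻¹
Pressure gradient: |∂P/∂n| = 700 Pa / 321000 m = 2.18×10⁻³ Pa/m
Geostrophic balance (pressure-gradient force = Coriolis force):
V_g = (1/(fρ)) |∂P/∂n| = 2.18×10⁻³ / (1.42×10⁻⁴ × 1.22) = 12.6 m/s
Converting: 12.6 m/s × 1.944 = 24.5 knots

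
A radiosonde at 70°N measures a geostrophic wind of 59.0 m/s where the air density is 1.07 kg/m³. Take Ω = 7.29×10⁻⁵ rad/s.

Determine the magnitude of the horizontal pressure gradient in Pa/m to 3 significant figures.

8.65×10⁻³ Pa/m

Coriolis parameter at 70°N:
f = 2Ω sin φ = 2 × 7.29×10⁻⁵ × sin 70° = 1.37×10⁻⁴ s⁻¹
Geostrophic balance rearranged: |∂P/∂n| = f ρ V_g
|∂P/∂n| = 1.37×10⁻⁴ × 1.07 × 59.0 = 8.65×10⁻³ Pa/m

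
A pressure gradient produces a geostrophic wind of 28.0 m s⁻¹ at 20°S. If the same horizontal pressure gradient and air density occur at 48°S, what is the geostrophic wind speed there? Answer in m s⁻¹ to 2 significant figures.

With the same pressure gradient and density, V_g ∝ 1/f ∝ 1/sin φ.
V₂ = V₁ · sin φ₁ / sin φ₂ = 28.0 × sin 20° / sin 48°
V₂ = 28.0 × 0.3420/0.7431 = 13 m s⁻¹

13 m s⁻¹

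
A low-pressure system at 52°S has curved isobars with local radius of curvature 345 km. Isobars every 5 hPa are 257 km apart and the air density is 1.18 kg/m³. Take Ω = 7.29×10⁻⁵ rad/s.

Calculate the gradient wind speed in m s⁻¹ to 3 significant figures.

Coriolis parameter at 52°S:
f = 2Ω sin φ = 2 × 7.29×10⁻⁵ × sin 52° = 1.15×10⁻⁴ s⁻¹
Pressure gradient: |∂P/∂n| = 500 Pa / 257000 m = 1.95×10⁻³ Pa/m
Geostrophic speed: V_g = |∂P/∂n|/(fρ) = 1.95×10⁻³/(1.15×10⁻⁴ × 1.18) = 14.4 m/s
Around a low, centrifugal force acts outward with Coriolis, so pressure-gradient force balances both:
(1/ρ)|∂P/∂n| = fV + V²/R  →  V² + fR·V − fR·V_g = 0
With fR = 1.15×10⁻⁴ × 345×10³ m = 39.6 m/s:
V = [−fR + √((fR)² + 4 fR V_g)]/2 = [−39.6 + √(39.6² + 4×39.6×14.4)]/2 = 11.2 m/s
Subgeostrophic (V < V_g = 14.4 m/s), as expected around a low.

11.2 m s⁻¹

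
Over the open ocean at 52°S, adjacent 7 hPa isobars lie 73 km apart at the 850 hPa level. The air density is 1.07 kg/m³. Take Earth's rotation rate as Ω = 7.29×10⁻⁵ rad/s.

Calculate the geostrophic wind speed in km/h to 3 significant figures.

Coriolis parameter at 52°S:
f = 2Ω sin φ = 2 × 7.29×10⁻⁵ × sin 52° = 1.15×10⁻⁴ s⁻¹
Pressure gradient: |∂P/∂n| = 700 Pa / 73000 m = 9.59×10⁻³ Pa/m
Geostrophic balance (pressure-gradient force = Coriolis force):
V_g = (1/(fρ)) |∂P/∂n| = 9.59×10⁻³ / (1.15×10⁻⁴ × 1.07) = 78.0 m/s
Converting: 78.0 m/s × 3.6 = 281 km/h

281 km/h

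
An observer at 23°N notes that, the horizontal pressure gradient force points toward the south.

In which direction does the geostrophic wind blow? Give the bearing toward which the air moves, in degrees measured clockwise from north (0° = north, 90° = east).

The pressure-gradient force points toward the south (bearing 180°).
Geostrophic balance: in the Northern Hemisphere the Coriolis force deflects motion to the right, so the geostrophic wind blows 90° to the right of the pressure-gradient force (low pressure on the left).
Rotating 180° by 90° clockwise gives 270° — the wind blows toward the west.

270°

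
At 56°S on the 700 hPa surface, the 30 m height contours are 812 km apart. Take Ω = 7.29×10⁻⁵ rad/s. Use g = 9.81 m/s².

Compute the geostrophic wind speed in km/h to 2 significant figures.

11 km/h

Coriolis parameter at 56°S:
f = 2Ω sin φ = 2 × 7.29×10⁻⁵ × sin 56° = 1.21×10⁻⁴ s⁻¹
Height gradient: |∂Z/∂n| = 30 m / 812000 m = 3.69×10⁻⁵
On a pressure surface, geostrophic balance gives V_g = (g/f)|∂Z/∂n|:
V_g = 9.81 × 3.69×10⁻⁵ / 1.21×10⁻⁴ = 3.00 m/s
Converting: 3.00 m/s × 3.6 = 11 km/h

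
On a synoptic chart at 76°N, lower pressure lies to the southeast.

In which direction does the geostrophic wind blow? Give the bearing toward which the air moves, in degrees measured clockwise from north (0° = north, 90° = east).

The pressure-gradient force points toward the southeast (bearing 135°).
Geostrophic balance: in the Northern Hemisphere the Coriolis force deflects motion to the right, so the geostrophic wind blows 90° to the right of the pressure-gradient force (low pressure on the left).
Rotating 135° by 90° clockwise gives 225° — the wind blows toward the southwest.

225°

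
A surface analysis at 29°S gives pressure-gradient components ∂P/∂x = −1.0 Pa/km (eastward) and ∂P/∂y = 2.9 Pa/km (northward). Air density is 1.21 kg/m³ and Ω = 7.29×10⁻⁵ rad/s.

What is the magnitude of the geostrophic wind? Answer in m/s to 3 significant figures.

Coriolis parameter at 29°S:
f = 2Ω sin φ = 2 × 7.29×10⁻⁵ × sin 29° = 7.07×10⁻⁵ s⁻¹
In the Southern Hemisphere f is negative: f = −7.07×10⁻⁵ s⁻¹.
Component geostrophic relations (x east, y north):
u_g = −(1/(fρ)) ∂P/∂y,  v_g = (1/(fρ)) ∂P/∂x
u_g = −(2.9×10⁻³)/(−7.07×10⁻⁵ × 1.21) = 33.9 m/s;  v_g = (−1.0×10⁻³)/(−7.07×10⁻⁵ × 1.21) = 11.7 m/s
|V_g| = √(u_g² + v_g²) = 35.9 m/s

35.9 m/s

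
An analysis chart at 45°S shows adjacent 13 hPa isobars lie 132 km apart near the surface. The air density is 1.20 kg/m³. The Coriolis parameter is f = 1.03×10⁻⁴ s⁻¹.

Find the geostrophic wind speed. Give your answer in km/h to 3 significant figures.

Pressure gradient: |∂P/∂n| = 1300 Pa / 132000 m = 9.85×10⁻³ Pa/m
Geostrophic balance (pressure-gradient force = Coriolis force):
V_g = (1/(fρ)) |∂P/∂n| = 9.85×10⁻³ / (1.03×10⁻⁴ × 1.20) = 79.7 m/s
Converting: 79.7 m/s × 3.6 = 287 km/h

287 km/h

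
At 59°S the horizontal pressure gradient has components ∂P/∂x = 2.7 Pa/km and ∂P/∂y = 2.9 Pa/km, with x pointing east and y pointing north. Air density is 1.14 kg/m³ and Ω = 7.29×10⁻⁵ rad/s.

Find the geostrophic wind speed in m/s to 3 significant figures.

27.8 m/s

Coriolis parameter at 59°S:
f = 2Ω sin φ = 2 × 7.29×10⁻⁵ × sin 59° = 1.25×10⁻⁴ s⁻¹
In the Southern Hemisphere f is negative: f = −1.25×10⁻⁴ s⁻¹.
Component geostrophic relations (x east, y north):
u_g = −(1/(fρ)) ∂P/∂y,  v_g = (1/(fρ)) ∂P/∂x
u_g = −(2.9×10⁻³)/(−1.25×10⁻⁴ × 1.14) = 20.4 m/s;  v_g = (2.7×10⁻³)/(−1.25×10⁻⁴ × 1.14) = −19.0 m/s
|V_g| = √(u_g² + v_g²) = 27.8 m/s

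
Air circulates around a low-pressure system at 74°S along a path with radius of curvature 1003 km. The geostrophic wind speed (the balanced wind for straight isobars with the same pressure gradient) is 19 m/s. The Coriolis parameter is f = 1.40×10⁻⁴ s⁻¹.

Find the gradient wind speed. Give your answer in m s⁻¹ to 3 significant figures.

Around a low, centrifugal force acts outward with Coriolis, so pressure-gradient force balances both:
(1/ρ)|∂P/∂n| = fV + V²/R  →  V² + fR·V − fR·V_g = 0
With fR = 1.40×10⁻⁴ × 1003×10³ m = 140 m/s:
V = [−fR + √((fR)² + 4 fR V_g)]/2 = [−140 + √(140² + 4×140×19)]/2 = 17 m/s
Subgeostrophic (V < V_g = 19 m/s), as expected around a low.

17.0 m s⁻¹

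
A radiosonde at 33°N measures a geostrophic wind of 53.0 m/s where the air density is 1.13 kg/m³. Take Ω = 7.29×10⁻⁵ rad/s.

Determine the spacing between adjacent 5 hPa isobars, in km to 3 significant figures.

Coriolis parameter at 33°N:
f = 2Ω sin φ = 2 × 7.29×10⁻⁵ × sin 33° = 7.94×10⁻⁵ s⁻¹
Geostrophic balance rearranged: |∂P/∂n| = f ρ V_g
|∂P/∂n| = 7.94×10⁻⁵ × 1.13 × 53.0 = 4.76×10⁻³ Pa/m
Isobar spacing: Δn = ΔP/|∂P/∂n| = 500 Pa / 4.76×10⁻³ Pa/m = 105136 m ≈ 105 km

105 km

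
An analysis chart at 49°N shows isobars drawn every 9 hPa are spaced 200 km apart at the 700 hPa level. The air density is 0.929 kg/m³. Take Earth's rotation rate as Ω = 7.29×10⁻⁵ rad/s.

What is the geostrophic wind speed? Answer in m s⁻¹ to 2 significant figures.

44 m s⁻¹

Coriolis parameter at 49°N:
f = 2Ω sin φ = 2 × 7.29×10⁻⁵ × sin 49° = 1.10×10⁻⁴ s⁻¹
Pressure gradient: |∂P/∂n| = 900 Pa / 200000 m = 4.50×10⁻³ Pa/m
Geostrophic balance (pressure-gradient force = Coriolis force):
V_g = (1/(fρ)) |∂P/∂n| = 4.50×10⁻³ / (1.10×10⁻⁴ × 0.929) = 44.0 m/s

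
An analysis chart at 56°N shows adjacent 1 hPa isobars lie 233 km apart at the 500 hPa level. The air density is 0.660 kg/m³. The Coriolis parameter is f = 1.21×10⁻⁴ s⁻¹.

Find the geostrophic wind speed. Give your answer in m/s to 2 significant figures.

Pressure gradient: |∂P/∂n| = 100 Pa / 233000 m = 4.29×10⁻⁴ Pa/m
Geostrophic balance (pressure-gradient force = Coriolis force):
V_g = (1/(fρ)) |∂P/∂n| = 4.29×10⁻⁴ / (1.21×10⁻⁴ × 0.660) = 5.37 m/s

5.4 m/s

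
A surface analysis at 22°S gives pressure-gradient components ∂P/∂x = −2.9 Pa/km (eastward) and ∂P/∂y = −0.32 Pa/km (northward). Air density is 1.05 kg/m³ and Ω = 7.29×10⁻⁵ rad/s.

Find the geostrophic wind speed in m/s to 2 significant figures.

Coriolis parameter at 22°S:
f = 2Ω sin φ = 2 × 7.29×10⁻⁵ × sin 22° = 5.46×10⁻⁵ s⁻¹
In the Southern Hemisphere f is negative: f = −5.46×10⁻⁵ s⁻¹.
Component geostrophic relations (x east, y north):
u_g = −(1/(fρ)) ∂P/∂y,  v_g = (1/(fρ)) ∂P/∂x
u_g = −(−0.32×10⁻³)/(−5.46×10⁻⁵ × 1.05) = −5.58 m/s;  v_g = (−2.9×10⁻³)/(−5.46×10⁻⁵ × 1.05) = 50.6 m/s
|V_g| = √(u_g² + v_g²) = 50.9 m/s

51 m/s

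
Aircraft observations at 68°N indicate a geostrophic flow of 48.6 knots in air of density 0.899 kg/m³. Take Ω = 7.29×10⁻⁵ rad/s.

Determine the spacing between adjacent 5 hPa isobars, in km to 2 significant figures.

160 km

Coriolis parameter at 68°N:
f = 2Ω sin φ = 2 × 7.29×10⁻⁵ × sin 68° = 1.35×10⁻⁴ s⁻¹
Wind speed in SI: 48.6 knots = 25.0 m/s
Geostrophic balance rearranged: |∂P/∂n| = f ρ V_g
|∂P/∂n| = 1.35×10⁻⁴ × 0.899 × 25.0 = 3.04×10⁻³ Pa/m
Isobar spacing: Δn = ΔP/|∂P/∂n| = 500 Pa / 3.04×10⁻³ Pa/m = 164556 m ≈ 160 km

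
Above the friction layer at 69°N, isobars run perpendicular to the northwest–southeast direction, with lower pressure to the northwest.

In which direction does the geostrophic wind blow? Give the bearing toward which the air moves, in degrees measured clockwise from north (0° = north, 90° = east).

045°

The pressure-gradient force points toward the northwest (bearing 315°).
Geostrophic balance: in the Northern Hemisphere the Coriolis force deflects motion to the right, so the geostrophic wind blows 90° to the right of the pressure-gradient force (low pressure on the left).
Rotating 315° by 90° clockwise gives 045° — the wind blows toward the northeast.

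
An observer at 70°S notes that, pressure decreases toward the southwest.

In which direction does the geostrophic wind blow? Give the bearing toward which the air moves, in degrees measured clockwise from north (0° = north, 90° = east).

135°

The pressure-gradient force points toward the southwest (bearing 225°).
Geostrophic balance: in the Southern Hemisphere the Coriolis force deflects motion to the left, so the geostrophic wind blows 90° to the left of the pressure-gradient force (low pressure on the right).
Rotating 225° by 90° counterclockwise gives 135° — the wind blows toward the southeast.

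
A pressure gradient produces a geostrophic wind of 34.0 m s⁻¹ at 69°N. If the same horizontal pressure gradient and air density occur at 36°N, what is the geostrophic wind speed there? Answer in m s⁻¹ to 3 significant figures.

With the same pressure gradient and density, V_g ∝ 1/f ∝ 1/sin φ.
V₂ = V₁ · sin φ₁ / sin φ₂ = 34.0 × sin 69° / sin 36°
V₂ = 34.0 × 0.9336/0.5878 = 54.0 m s⁻¹

54.0 m s⁻¹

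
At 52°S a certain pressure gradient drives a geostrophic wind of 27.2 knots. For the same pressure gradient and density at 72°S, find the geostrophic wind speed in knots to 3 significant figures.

With the same pressure gradient and density, V_g ∝ 1/f ∝ 1/sin φ.
V₂ = V₁ · sin φ₁ / sin φ₂ = 27.2 × sin 52° / sin 72°
V₂ = 27.2 × 0.7880/0.9511 = 22.5 knots

22.5 knots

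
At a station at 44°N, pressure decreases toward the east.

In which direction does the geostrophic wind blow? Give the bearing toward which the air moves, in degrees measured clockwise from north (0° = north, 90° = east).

180°

The pressure-gradient force points toward the east (bearing 090°).
Geostrophic balance: in the Northern Hemisphere the Coriolis force deflects motion to the right, so the geostrophic wind blows 90° to the right of the pressure-gradient force (low pressure on the left).
Rotating 090° by 90° clockwise gives 180° — the wind blows toward the south.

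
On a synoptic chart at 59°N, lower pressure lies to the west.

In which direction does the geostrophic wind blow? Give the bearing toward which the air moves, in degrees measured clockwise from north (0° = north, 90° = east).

The pressure-gradient force points toward the west (bearing 270°).
Geostrophic balance: in the Northern Hemisphere the Coriolis force deflects motion to the right, so the geostrophic wind blows 90° to the right of the pressure-gradient force (low pressure on the left).
Rotating 270° by 90° clockwise gives 000° — the wind blows toward the north.

000°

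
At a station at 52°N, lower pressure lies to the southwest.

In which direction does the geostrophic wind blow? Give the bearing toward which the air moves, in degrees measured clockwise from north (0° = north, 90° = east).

315°

The pressure-gradient force points toward the southwest (bearing 225°).
Geostrophic balance: in the Northern Hemisphere the Coriolis force deflects motion to the right, so the geostrophic wind blows 90° to the right of the pressure-gradient force (low pressure on the left).
Rotating 225° by 90° clockwise gives 315° — the wind blows toward the northwest.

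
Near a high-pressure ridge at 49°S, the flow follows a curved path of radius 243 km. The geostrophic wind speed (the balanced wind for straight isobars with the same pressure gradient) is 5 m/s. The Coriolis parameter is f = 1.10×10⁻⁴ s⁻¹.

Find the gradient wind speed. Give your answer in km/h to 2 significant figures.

24 km/h

Around a high, pressure-gradient force acts outward with centrifugal, so Coriolis balances both:
fV = (1/ρ)|∂P/∂n| + V²/R  →  V² − fR·V + fR·V_g = 0
With fR = 1.10×10⁻⁴ × 243×10³ m = 26.7 m/s:
V = [fR − √((fR)² − 4 fR V_g)]/2 = [26.7 − √(26.7² − 4×26.7×5)]/2 = 6.66 m/s
Supergeostrophic (V > V_g = 5 m/s), as expected around a high.
Converting: 6.66 m/s × 3.6 = 24 km/h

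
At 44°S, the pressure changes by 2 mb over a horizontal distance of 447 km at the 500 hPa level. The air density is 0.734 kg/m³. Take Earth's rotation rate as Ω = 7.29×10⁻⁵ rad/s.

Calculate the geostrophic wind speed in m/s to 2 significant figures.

Coriolis parameter at 44°S:
f = 2Ω sin φ = 2 × 7.29×10⁻⁵ × sin 44° = 1.01×10⁻⁴ s⁻¹
Pressure gradient: |∂P/∂n| = 200 Pa / 447000 m = 4.47×10⁻⁴ Pa/m
Geostrophic balance (pressure-gradient force = Coriolis force):
V_g = (1/(fρ)) |∂P/∂n| = 4.47×10⁻⁴ / (1.01×10⁻⁴ × 0.734) = 6.02 m/s

6.0 m/s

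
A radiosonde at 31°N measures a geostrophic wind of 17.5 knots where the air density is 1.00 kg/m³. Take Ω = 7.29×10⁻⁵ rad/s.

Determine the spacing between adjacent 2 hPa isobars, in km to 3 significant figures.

296 km

Coriolis parameter at 31°N:
f = 2Ω sin φ = 2 × 7.29×10⁻⁵ × sin 31° = 7.51×10⁻⁵ s⁻¹
Wind speed in SI: 17.5 knots = 9.00 m/s
Geostrophic balance rearranged: |∂P/∂n| = f ρ V_g
|∂P/∂n| = 7.51×10⁻⁵ × 1.00 × 9.00 = 6.76×10⁻⁴ Pa/m
Isobar spacing: Δn = ΔP/|∂P/∂n| = 200 Pa / 6.76×10⁻⁴ Pa/m = 295840 m ≈ 296 km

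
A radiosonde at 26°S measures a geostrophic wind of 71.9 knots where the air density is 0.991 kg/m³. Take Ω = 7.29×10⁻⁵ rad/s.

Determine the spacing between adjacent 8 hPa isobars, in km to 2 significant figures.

340 km

Coriolis parameter at 26°S:
f = 2Ω sin φ = 2 × 7.29×10⁻⁵ × sin 26° = 6.39×10⁻⁵ s⁻¹
Wind speed in SI: 71.9 knots = 37.0 m/s
Geostrophic balance rearranged: |∂P/∂n| = f ρ V_g
|∂P/∂n| = 6.39×10⁻⁵ × 0.991 × 37.0 = 2.34×10⁻³ Pa/m
Isobar spacing: Δn = ΔP/|∂P/∂n| = 800 Pa / 2.34×10⁻³ Pa/m = 341468 m ≈ 340 km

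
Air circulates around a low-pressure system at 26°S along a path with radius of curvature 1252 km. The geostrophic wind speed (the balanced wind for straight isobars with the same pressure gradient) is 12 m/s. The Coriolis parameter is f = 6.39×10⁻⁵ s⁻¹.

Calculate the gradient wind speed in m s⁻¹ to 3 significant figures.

Around a low, centrifugal force acts outward with Coriolis, so pressure-gradient force balances both:
(1/ρ)|∂P/∂n| = fV + V²/R  →  V² + fR·V − fR·V_g = 0
With fR = 6.39×10⁻⁵ × 1252×10³ m = 80.0 m/s:
V = [−fR + √((fR)² + 4 fR V_g)]/2 = [−80.0 + √(80.0² + 4×80.0×12)]/2 = 10.6 m/s
Subgeostrophic (V < V_g = 12 m/s), as expected around a low.

10.6 m s⁻¹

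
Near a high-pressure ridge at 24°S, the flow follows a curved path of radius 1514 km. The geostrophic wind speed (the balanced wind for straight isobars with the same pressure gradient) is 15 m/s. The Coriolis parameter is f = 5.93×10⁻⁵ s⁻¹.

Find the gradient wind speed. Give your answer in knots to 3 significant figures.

Around a high, pressure-gradient force acts outward with centrifugal, so Coriolis balances both:
fV = (1/ρ)|∂P/∂n| + V²/R  →  V² − fR·V + fR·V_g = 0
With fR = 5.93×10⁻⁵ × 1514×10³ m = 89.8 m/s:
V = [fR − √((fR)² − 4 fR V_g)]/2 = [89.8 − √(89.8² − 4×89.8×15)]/2 = 19 m/s
Supergeostrophic (V > V_g = 15 m/s), as expected around a high.
Converting: 19 m/s × 1.944 = 37.0 knots

37.0 knots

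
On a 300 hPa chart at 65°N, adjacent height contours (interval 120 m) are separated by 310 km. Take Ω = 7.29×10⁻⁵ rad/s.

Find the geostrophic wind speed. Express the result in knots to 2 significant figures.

Coriolis parameter at 65°N:
f = 2Ω sin φ = 2 × 7.29×10⁻⁵ × sin 65° = 1.32×10⁻⁴ s⁻¹
Height gradient: |∂Z/∂n| = 120 m / 310000 m = 3.87×10⁻⁴
On a pressure surface, geostrophic balance gives V_g = (g/f)|∂Z/∂n|:
V_g = 9.81 × 3.87×10⁻⁴ / 1.32×10⁻⁴ = 28.7 m/s
Converting: 28.7 m/s × 1.944 = 56 knots

56 knots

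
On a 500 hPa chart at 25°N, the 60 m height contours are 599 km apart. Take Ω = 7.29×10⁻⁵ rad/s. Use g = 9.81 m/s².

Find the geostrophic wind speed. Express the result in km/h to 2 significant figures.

Coriolis parameter at 25°N:
f = 2Ω sin φ = 2 × 7.29×10⁻⁵ × sin 25° = 6.16×10⁻⁵ s⁻¹
Height gradient: |∂Z/∂n| = 60 m / 599000 m = 1.00×10⁻⁴
On a pressure surface, geostrophic balance gives V_g = (g/f)|∂Z/∂n|:
V_g = 9.81 × 1.00×10⁻⁴ / 6.16×10⁻⁵ = 15.9 m/s
Converting: 15.9 m/s × 3.6 = 57 km/h

57 km/h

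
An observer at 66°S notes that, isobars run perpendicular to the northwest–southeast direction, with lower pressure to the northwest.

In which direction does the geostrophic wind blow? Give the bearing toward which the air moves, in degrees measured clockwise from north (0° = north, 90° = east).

225°

The pressure-gradient force points toward the northwest (bearing 315°).
Geostrophic balance: in the Southern Hemisphere the Coriolis force deflects motion to the left, so the geostrophic wind blows 90° to the left of the pressure-gradient force (low pressure on the right).
Rotating 315° by 90° counterclockwise gives 225° — the wind blows toward the southwest.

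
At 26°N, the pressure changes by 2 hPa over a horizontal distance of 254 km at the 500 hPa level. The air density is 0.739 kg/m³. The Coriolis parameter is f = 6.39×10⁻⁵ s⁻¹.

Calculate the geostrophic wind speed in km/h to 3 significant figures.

60.0 km/h

Pressure gradient: |∂P/∂n| = 200 Pa / 254000 m = 7.87×10⁻⁴ Pa/m
Geostrophic balance (pressure-gradient force = Coriolis force):
V_g = (1/(fρ)) |∂P/∂n| = 7.87×10⁻⁴ / (6.39×10⁻⁵ × 0.739) = 16.7 m/s
Converting: 16.7 m/s × 3.6 = 60.0 km/h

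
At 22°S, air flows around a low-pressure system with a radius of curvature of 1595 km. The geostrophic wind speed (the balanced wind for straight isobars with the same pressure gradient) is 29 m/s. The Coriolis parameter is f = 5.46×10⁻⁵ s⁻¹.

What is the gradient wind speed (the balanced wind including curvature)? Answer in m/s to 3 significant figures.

Around a low, centrifugal force acts outward with Coriolis, so pressure-gradient force balances both:
(1/ρ)|∂P/∂n| = fV + V²/R  →  V² + fR·V − fR·V_g = 0
With fR = 5.46×10⁻⁵ × 1595×10³ m = 87.1 m/s:
V = [−fR + √((fR)² + 4 fR V_g)]/2 = [−87.1 + √(87.1² + 4×87.1×29)]/2 = 23 m/s
Subgeostrophic (V < V_g = 29 m/s), as expected around a low.

23.0 m/s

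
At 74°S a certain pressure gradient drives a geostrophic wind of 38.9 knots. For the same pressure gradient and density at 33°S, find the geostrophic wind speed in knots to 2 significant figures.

With the same pressure gradient and density, V_g ∝ 1/f ∝ 1/sin φ.
V₂ = V₁ · sin φ₁ / sin φ₂ = 38.9 × sin 74° / sin 33°
V₂ = 38.9 × 0.9613/0.5446 = 69 knots

69 knots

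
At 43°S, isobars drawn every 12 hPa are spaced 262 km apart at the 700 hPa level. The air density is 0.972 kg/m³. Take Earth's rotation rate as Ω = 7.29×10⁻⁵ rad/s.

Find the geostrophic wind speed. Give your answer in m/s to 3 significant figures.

47.4 m/s

Coriolis parameter at 43°S:
f = 2Ω sin φ = 2 × 7.29×10⁻⁵ × sin 43° = 9.94×10⁻⁵ s⁻¹
Pressure gradient: |∂P/∂n| = 1200 Pa / 262000 m = 4.58×10⁻³ Pa/m
Geostrophic balance (pressure-gradient force = Coriolis force):
V_g = (1/(fρ)) |∂P/∂n| = 4.58×10⁻³ / (9.94×10⁻⁵ × 0.972) = 47.4 m/s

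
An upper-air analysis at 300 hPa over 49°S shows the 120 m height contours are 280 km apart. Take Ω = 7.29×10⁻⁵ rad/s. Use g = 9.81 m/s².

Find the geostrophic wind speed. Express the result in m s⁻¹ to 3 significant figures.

Coriolis parameter at 49°S:
f = 2Ω sin φ = 2 × 7.29×10⁻⁵ × sin 49° = 1.10×10⁻⁴ s⁻¹
Height gradient: |∂Z/∂n| = 120 m / 280000 m = 4.29×10⁻⁴
On a pressure surface, geostrophic balance gives V_g = (g/f)|∂Z/∂n|:
V_g = 9.81 × 4.29×10⁻⁴ / 1.10×10⁻⁴ = 38.2 m/s

38.2 m s⁻¹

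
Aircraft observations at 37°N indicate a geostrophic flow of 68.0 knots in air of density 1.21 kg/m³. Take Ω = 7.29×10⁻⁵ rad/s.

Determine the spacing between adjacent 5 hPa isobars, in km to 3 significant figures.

Coriolis parameter at 37°N:
f = 2Ω sin φ = 2 × 7.29×10⁻⁵ × sin 37° = 8.77×10⁻⁵ s⁻¹
Wind speed in SI: 68.0 knots = 35.0 m/s
Geostrophic balance rearranged: |∂P/∂n| = f ρ V_g
|∂P/∂n| = 8.77×10⁻⁵ × 1.21 × 35.0 = 3.71×10⁻³ Pa/m
Isobar spacing: Δn = ΔP/|∂P/∂n| = 500 Pa / 3.71×10⁻³ Pa/m = 134622 m ≈ 135 km

135 km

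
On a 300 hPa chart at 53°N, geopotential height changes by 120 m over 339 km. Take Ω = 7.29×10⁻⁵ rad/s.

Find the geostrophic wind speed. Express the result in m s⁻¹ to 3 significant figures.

29.8 m s⁻¹

Coriolis parameter at 53°N:
f = 2Ω sin φ = 2 × 7.29×10⁻⁵ × sin 53° = 1.16×10⁻⁴ s⁻¹
Height gradient: |∂Z/∂n| = 120 m / 339000 m = 3.54×10⁻⁴
On a pressure surface, geostrophic balance gives V_g = (g/f)|∂Z/∂n|:
V_g = 9.81 × 3.54×10⁻⁴ / 1.16×10⁻⁴ = 29.8 m/s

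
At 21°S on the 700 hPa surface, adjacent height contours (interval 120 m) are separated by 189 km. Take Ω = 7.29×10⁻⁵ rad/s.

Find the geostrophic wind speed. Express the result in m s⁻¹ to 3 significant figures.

119 m s⁻¹

Coriolis parameter at 21°S:
f = 2Ω sin φ = 2 × 7.29×10⁻⁵ × sin 21° = 5.23×10⁻⁵ s⁻¹
Height gradient: |∂Z/∂n| = 120 m / 189000 m = 6.35×10⁻⁴
On a pressure surface, geostrophic balance gives V_g = (g/f)|∂Z/∂n|:
V_g = 9.81 × 6.35×10⁻⁴ / 5.23×10⁻⁵ = 119 m/s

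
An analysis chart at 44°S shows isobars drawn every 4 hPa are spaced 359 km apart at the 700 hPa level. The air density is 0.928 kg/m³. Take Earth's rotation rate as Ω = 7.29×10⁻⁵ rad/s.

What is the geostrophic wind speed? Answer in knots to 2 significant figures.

23 knots

Coriolis parameter at 44°S:
f = 2Ω sin φ = 2 × 7.29×10⁻⁵ × sin 44° = 1.01×10⁻⁴ s⁻¹
Pressure gradient: |∂P/∂n| = 400 Pa / 359000 m = 1.11×10⁻³ Pa/m
Geostrophic balance (pressure-gradient force = Coriolis force):
V_g = (1/(fρ)) |∂P/∂n| = 1.11×10⁻³ / (1.01×10⁻⁴ × 0.928) = 11.9 m/s
Converting: 11.9 m/s × 1.944 = 23 knots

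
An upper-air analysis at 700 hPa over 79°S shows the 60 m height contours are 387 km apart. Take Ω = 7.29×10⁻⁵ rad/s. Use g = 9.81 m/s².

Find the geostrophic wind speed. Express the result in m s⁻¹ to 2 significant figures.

Coriolis parameter at 79°S:
f = 2Ω sin φ = 2 × 7.29×10⁻⁵ × sin 79° = 1.43×10⁻⁴ s⁻¹
Height gradient: |∂Z/∂n| = 60 m / 387000 m = 1.55×10⁻⁴
On a pressure surface, geostrophic balance gives V_g = (g/f)|∂Z/∂n|:
V_g = 9.81 × 1.55×10⁻⁴ / 1.43×10⁻⁴ = 10.6 m/s

11 m s⁻¹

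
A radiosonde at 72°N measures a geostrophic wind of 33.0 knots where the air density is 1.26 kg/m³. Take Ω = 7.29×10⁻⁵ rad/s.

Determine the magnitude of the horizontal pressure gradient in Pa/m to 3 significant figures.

Coriolis parameter at 72°N:
f = 2Ω sin φ = 2 × 7.29×10⁻⁵ × sin 72° = 1.39×10⁻⁴ s⁻¹
Wind speed in SI: 33.0 knots = 17.0 m/s
Geostrophic balance rearranged: |∂P/∂n| = f ρ V_g
|∂P/∂n| = 1.39×10⁻⁴ × 1.26 × 17.0 = 2.97×10⁻³ Pa/m

2.97×10⁻³ Pa/m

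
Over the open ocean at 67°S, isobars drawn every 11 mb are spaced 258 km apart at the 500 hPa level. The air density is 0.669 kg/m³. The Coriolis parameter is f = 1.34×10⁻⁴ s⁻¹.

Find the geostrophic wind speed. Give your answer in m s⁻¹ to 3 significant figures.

Pressure gradient: |∂P/∂n| = 1100 Pa / 258000 m = 4.26×10⁻³ Pa/m
Geostrophic balance (pressure-gradient force = Coriolis force):
V_g = (1/(fρ)) |∂P/∂n| = 4.26×10⁻³ / (1.34×10⁻⁴ × 0.669) = 47.6 m/s

47.6 m s⁻¹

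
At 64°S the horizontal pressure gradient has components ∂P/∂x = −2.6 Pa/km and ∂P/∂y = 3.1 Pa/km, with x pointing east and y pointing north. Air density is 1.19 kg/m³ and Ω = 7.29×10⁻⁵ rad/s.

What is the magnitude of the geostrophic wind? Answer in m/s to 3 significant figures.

Coriolis parameter at 64°S:
f = 2Ω sin φ = 2 × 7.29×10⁻⁵ × sin 64° = 1.31×10⁻⁴ s⁻¹
In the Southern Hemisphere f is negative: f = −1.31×10⁻⁴ s⁻¹.
Component geostrophic relations (x east, y north):
u_g = −(1/(fρ)) ∂P/∂y,  v_g = (1/(fρ)) ∂P/∂x
u_g = −(3.1×10⁻³)/(−1.31×10⁻⁴ × 1.19) = 19.9 m/s;  v_g = (−2.6×10⁻³)/(−1.31×10⁻⁴ × 1.19) = 16.7 m/s
|V_g| = √(u_g² + v_g²) = 25.9 m/s

25.9 m/s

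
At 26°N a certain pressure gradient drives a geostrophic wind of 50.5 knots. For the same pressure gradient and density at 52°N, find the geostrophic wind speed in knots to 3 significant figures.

28.1 knots

With the same pressure gradient and density, V_g ∝ 1/f ∝ 1/sin φ.
V₂ = V₁ · sin φ₁ / sin φ₂ = 50.5 × sin 26° / sin 52°
V₂ = 50.5 × 0.4384/0.7880 = 28.1 knots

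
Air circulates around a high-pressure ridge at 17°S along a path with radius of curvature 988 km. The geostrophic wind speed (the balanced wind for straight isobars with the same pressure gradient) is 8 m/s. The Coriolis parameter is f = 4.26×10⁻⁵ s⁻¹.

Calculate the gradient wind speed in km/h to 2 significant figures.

39 km/h

Around a high, pressure-gradient force acts outward with centrifugal, so Coriolis balances both:
fV = (1/ρ)|∂P/∂n| + V²/R  →  V² − fR·V + fR·V_g = 0
With fR = 4.26×10⁻⁵ × 988×10³ m = 42.1 m/s:
V = [fR − √((fR)² − 4 fR V_g)]/2 = [42.1 − √(42.1² − 4×42.1×8)]/2 = 10.7 m/s
Supergeostrophic (V > V_g = 8 m/s), as expected around a high.
Converting: 10.7 m/s × 3.6 = 39 km/h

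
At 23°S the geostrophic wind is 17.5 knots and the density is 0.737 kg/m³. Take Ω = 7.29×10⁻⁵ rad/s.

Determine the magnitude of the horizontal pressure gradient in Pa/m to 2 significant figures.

Coriolis parameter at 23°S:
f = 2Ω sin φ = 2 × 7.29×10⁻⁵ × sin 23° = 5.70×10⁻⁵ s⁻¹
Wind speed in SI: 17.5 knots = 9.00 m/s
Geostrophic balance rearranged: |∂P/∂n| = f ρ V_g
|∂P/∂n| = 5.70×10⁻⁵ × 0.737 × 9.00 = 3.78×10⁻⁴ Pa/m

3.8×10⁻⁴ Pa/m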